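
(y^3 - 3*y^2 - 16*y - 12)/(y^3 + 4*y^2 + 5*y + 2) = (y - 6)/(y + 1)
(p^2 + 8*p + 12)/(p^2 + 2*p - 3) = (p^2 + 8*p + 12)/(p^2 + 2*p - 3)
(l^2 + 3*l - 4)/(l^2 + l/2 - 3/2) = 2*(l + 4)/(2*l + 3)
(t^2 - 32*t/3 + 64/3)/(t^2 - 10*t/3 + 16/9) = 3*(t - 8)/(3*t - 2)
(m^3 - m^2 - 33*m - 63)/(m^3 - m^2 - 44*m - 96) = (m^2 - 4*m - 21)/(m^2 - 4*m - 32)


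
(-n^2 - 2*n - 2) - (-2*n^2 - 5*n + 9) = n^2 + 3*n - 11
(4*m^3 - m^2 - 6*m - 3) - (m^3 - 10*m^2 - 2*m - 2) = 3*m^3 + 9*m^2 - 4*m - 1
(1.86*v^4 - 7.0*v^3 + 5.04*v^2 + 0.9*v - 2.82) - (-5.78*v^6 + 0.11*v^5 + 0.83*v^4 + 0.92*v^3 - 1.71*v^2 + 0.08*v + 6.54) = 5.78*v^6 - 0.11*v^5 + 1.03*v^4 - 7.92*v^3 + 6.75*v^2 + 0.82*v - 9.36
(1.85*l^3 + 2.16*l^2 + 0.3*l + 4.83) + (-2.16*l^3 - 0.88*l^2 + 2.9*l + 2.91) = -0.31*l^3 + 1.28*l^2 + 3.2*l + 7.74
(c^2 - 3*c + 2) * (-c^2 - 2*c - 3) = -c^4 + c^3 + c^2 + 5*c - 6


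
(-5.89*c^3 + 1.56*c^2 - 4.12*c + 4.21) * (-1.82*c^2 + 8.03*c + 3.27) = 10.7198*c^5 - 50.1359*c^4 + 0.764900000000003*c^3 - 35.6446*c^2 + 20.3339*c + 13.7667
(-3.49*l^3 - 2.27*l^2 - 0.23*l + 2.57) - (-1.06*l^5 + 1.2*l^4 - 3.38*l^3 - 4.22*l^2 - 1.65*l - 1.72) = 1.06*l^5 - 1.2*l^4 - 0.11*l^3 + 1.95*l^2 + 1.42*l + 4.29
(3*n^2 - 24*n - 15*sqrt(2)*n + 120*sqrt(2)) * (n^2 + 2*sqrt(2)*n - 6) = 3*n^4 - 24*n^3 - 9*sqrt(2)*n^3 - 78*n^2 + 72*sqrt(2)*n^2 + 90*sqrt(2)*n + 624*n - 720*sqrt(2)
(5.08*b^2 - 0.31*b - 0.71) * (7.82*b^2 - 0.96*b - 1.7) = 39.7256*b^4 - 7.301*b^3 - 13.8906*b^2 + 1.2086*b + 1.207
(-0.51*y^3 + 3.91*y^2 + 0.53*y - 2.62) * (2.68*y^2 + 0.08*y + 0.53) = -1.3668*y^5 + 10.438*y^4 + 1.4629*y^3 - 4.9069*y^2 + 0.0713*y - 1.3886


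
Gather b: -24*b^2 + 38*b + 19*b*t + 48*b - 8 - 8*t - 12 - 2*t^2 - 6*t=-24*b^2 + b*(19*t + 86) - 2*t^2 - 14*t - 20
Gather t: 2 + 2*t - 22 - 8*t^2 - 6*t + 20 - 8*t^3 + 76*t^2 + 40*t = -8*t^3 + 68*t^2 + 36*t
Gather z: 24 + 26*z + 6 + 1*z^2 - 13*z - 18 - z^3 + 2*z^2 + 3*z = -z^3 + 3*z^2 + 16*z + 12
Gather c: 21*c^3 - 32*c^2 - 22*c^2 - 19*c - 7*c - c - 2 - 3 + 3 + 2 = 21*c^3 - 54*c^2 - 27*c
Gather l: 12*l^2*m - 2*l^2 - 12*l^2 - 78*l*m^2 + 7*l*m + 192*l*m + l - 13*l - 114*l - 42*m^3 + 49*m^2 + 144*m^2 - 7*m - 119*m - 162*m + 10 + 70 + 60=l^2*(12*m - 14) + l*(-78*m^2 + 199*m - 126) - 42*m^3 + 193*m^2 - 288*m + 140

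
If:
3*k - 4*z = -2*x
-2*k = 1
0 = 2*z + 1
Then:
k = -1/2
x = -1/4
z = -1/2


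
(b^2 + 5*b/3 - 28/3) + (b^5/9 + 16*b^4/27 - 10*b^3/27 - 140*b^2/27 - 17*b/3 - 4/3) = b^5/9 + 16*b^4/27 - 10*b^3/27 - 113*b^2/27 - 4*b - 32/3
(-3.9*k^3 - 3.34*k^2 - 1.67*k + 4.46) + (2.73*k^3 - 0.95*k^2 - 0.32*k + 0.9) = -1.17*k^3 - 4.29*k^2 - 1.99*k + 5.36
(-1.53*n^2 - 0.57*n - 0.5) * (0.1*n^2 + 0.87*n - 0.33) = -0.153*n^4 - 1.3881*n^3 - 0.0409999999999999*n^2 - 0.2469*n + 0.165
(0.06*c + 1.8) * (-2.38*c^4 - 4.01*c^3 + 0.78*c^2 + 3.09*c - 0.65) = -0.1428*c^5 - 4.5246*c^4 - 7.1712*c^3 + 1.5894*c^2 + 5.523*c - 1.17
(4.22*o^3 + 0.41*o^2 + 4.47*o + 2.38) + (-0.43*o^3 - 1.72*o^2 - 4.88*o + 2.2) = 3.79*o^3 - 1.31*o^2 - 0.41*o + 4.58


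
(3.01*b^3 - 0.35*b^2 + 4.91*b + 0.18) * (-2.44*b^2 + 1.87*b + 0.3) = -7.3444*b^5 + 6.4827*b^4 - 11.7319*b^3 + 8.6375*b^2 + 1.8096*b + 0.054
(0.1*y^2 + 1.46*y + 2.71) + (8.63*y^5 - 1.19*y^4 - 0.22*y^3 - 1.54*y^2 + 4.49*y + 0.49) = 8.63*y^5 - 1.19*y^4 - 0.22*y^3 - 1.44*y^2 + 5.95*y + 3.2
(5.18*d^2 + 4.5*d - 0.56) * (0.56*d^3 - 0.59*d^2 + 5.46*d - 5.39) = 2.9008*d^5 - 0.536199999999999*d^4 + 25.3142*d^3 - 3.0198*d^2 - 27.3126*d + 3.0184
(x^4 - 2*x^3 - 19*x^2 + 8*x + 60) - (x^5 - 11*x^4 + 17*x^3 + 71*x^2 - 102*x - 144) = -x^5 + 12*x^4 - 19*x^3 - 90*x^2 + 110*x + 204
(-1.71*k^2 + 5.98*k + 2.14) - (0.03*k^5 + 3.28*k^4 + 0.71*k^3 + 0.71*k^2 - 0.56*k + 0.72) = -0.03*k^5 - 3.28*k^4 - 0.71*k^3 - 2.42*k^2 + 6.54*k + 1.42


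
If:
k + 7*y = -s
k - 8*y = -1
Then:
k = 8*y - 1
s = 1 - 15*y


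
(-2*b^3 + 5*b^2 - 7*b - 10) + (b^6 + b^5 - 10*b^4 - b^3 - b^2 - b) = b^6 + b^5 - 10*b^4 - 3*b^3 + 4*b^2 - 8*b - 10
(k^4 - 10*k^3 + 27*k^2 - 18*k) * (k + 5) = k^5 - 5*k^4 - 23*k^3 + 117*k^2 - 90*k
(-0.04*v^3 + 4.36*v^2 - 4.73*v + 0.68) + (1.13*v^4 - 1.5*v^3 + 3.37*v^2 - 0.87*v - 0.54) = 1.13*v^4 - 1.54*v^3 + 7.73*v^2 - 5.6*v + 0.14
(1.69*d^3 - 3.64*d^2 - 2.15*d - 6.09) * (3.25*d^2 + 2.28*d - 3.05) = 5.4925*d^5 - 7.9768*d^4 - 20.4412*d^3 - 13.5925*d^2 - 7.3277*d + 18.5745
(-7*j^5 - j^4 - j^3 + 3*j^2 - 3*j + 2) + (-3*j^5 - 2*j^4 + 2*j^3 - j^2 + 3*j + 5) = -10*j^5 - 3*j^4 + j^3 + 2*j^2 + 7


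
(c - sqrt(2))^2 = c^2 - 2*sqrt(2)*c + 2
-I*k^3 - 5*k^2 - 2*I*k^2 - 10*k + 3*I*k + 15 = (k + 3)*(k - 5*I)*(-I*k + I)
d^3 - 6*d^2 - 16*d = d*(d - 8)*(d + 2)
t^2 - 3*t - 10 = (t - 5)*(t + 2)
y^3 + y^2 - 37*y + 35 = (y - 5)*(y - 1)*(y + 7)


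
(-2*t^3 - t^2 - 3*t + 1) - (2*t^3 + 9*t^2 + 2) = -4*t^3 - 10*t^2 - 3*t - 1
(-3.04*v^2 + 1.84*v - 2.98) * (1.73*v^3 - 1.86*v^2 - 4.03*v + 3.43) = -5.2592*v^5 + 8.8376*v^4 + 3.6734*v^3 - 12.2996*v^2 + 18.3206*v - 10.2214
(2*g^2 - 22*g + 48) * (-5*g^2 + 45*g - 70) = -10*g^4 + 200*g^3 - 1370*g^2 + 3700*g - 3360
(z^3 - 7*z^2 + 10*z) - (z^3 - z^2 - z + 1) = -6*z^2 + 11*z - 1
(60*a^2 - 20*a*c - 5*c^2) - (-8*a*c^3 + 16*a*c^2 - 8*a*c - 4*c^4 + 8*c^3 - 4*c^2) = 60*a^2 + 8*a*c^3 - 16*a*c^2 - 12*a*c + 4*c^4 - 8*c^3 - c^2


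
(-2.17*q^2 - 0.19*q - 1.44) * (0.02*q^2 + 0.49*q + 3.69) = -0.0434*q^4 - 1.0671*q^3 - 8.1292*q^2 - 1.4067*q - 5.3136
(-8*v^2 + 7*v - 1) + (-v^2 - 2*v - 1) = -9*v^2 + 5*v - 2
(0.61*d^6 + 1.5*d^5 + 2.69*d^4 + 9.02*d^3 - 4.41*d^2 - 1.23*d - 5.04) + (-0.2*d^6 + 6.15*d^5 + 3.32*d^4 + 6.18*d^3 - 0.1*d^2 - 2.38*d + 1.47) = 0.41*d^6 + 7.65*d^5 + 6.01*d^4 + 15.2*d^3 - 4.51*d^2 - 3.61*d - 3.57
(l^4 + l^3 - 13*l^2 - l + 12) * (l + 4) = l^5 + 5*l^4 - 9*l^3 - 53*l^2 + 8*l + 48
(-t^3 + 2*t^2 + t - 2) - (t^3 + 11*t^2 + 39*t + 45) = -2*t^3 - 9*t^2 - 38*t - 47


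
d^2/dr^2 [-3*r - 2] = 0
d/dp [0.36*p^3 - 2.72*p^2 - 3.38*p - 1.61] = 1.08*p^2 - 5.44*p - 3.38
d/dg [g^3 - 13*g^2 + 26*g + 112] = 3*g^2 - 26*g + 26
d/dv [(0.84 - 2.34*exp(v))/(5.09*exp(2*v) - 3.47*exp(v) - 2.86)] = (11.9106*exp(2*v) - 8.5512*exp(v) + 9.6072)*exp(v)/(25.9081*exp(4*v) - 35.3246*exp(3*v) - 17.0739*exp(2*v) + 19.8484*exp(v) + 8.1796)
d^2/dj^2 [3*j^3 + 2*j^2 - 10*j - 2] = 18*j + 4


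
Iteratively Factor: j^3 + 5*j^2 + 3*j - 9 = (j + 3)*(j^2 + 2*j - 3) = (j - 1)*(j + 3)*(j + 3)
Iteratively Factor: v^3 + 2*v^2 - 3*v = (v + 3)*(v^2 - v) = v*(v + 3)*(v - 1)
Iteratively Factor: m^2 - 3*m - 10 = (m + 2)*(m - 5)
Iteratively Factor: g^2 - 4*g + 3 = (g - 1)*(g - 3)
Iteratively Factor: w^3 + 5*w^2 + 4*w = (w)*(w^2 + 5*w + 4) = w*(w + 4)*(w + 1)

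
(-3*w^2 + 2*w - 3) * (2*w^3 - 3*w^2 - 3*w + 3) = -6*w^5 + 13*w^4 - 3*w^3 - 6*w^2 + 15*w - 9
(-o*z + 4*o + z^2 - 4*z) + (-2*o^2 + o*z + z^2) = -2*o^2 + 4*o + 2*z^2 - 4*z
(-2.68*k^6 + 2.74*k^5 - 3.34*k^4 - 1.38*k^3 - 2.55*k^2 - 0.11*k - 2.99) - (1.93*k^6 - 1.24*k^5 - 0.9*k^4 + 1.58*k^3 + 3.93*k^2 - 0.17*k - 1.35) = -4.61*k^6 + 3.98*k^5 - 2.44*k^4 - 2.96*k^3 - 6.48*k^2 + 0.06*k - 1.64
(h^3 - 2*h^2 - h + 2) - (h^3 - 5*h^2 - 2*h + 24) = 3*h^2 + h - 22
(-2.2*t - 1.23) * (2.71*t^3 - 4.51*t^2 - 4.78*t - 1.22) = -5.962*t^4 + 6.5887*t^3 + 16.0633*t^2 + 8.5634*t + 1.5006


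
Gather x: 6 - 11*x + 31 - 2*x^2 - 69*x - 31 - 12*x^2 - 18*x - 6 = -14*x^2 - 98*x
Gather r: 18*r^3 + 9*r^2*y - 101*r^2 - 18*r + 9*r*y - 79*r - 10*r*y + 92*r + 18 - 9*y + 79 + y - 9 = 18*r^3 + r^2*(9*y - 101) + r*(-y - 5) - 8*y + 88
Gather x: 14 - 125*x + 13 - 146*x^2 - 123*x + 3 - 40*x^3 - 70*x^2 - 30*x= -40*x^3 - 216*x^2 - 278*x + 30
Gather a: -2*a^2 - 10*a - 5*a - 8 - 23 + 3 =-2*a^2 - 15*a - 28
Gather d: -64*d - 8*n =-64*d - 8*n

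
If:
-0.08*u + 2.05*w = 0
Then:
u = 25.625*w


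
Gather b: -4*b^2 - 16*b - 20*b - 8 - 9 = -4*b^2 - 36*b - 17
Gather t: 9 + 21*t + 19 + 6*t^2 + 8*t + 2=6*t^2 + 29*t + 30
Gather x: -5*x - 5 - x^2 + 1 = -x^2 - 5*x - 4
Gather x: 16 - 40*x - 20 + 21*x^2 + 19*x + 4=21*x^2 - 21*x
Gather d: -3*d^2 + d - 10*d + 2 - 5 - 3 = -3*d^2 - 9*d - 6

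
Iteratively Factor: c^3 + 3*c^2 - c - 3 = (c + 1)*(c^2 + 2*c - 3) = (c - 1)*(c + 1)*(c + 3)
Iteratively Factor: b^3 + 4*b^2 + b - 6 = (b - 1)*(b^2 + 5*b + 6) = (b - 1)*(b + 3)*(b + 2)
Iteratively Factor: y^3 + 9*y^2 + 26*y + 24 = (y + 4)*(y^2 + 5*y + 6) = (y + 3)*(y + 4)*(y + 2)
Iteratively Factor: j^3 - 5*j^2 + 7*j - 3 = (j - 1)*(j^2 - 4*j + 3) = (j - 3)*(j - 1)*(j - 1)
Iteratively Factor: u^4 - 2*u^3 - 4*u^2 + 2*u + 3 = (u - 3)*(u^3 + u^2 - u - 1) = (u - 3)*(u + 1)*(u^2 - 1) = (u - 3)*(u - 1)*(u + 1)*(u + 1)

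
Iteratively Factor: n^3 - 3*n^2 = (n)*(n^2 - 3*n) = n^2*(n - 3)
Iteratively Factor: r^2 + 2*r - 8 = (r + 4)*(r - 2)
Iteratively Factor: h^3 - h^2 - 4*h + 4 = (h - 1)*(h^2 - 4) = (h - 1)*(h + 2)*(h - 2)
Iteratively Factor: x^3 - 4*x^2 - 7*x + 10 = (x - 1)*(x^2 - 3*x - 10) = (x - 5)*(x - 1)*(x + 2)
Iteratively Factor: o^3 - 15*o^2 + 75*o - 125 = (o - 5)*(o^2 - 10*o + 25) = (o - 5)^2*(o - 5)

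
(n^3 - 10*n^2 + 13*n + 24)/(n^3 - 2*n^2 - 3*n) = (n - 8)/n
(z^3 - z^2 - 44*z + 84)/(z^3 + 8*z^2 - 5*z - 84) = (z^2 - 8*z + 12)/(z^2 + z - 12)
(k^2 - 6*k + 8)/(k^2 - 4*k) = (k - 2)/k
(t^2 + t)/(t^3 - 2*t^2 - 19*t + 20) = t*(t + 1)/(t^3 - 2*t^2 - 19*t + 20)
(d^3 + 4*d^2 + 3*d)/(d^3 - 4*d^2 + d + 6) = d*(d + 3)/(d^2 - 5*d + 6)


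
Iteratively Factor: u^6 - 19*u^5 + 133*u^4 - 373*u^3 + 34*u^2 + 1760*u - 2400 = (u - 4)*(u^5 - 15*u^4 + 73*u^3 - 81*u^2 - 290*u + 600) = (u - 4)*(u - 3)*(u^4 - 12*u^3 + 37*u^2 + 30*u - 200) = (u - 5)*(u - 4)*(u - 3)*(u^3 - 7*u^2 + 2*u + 40) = (u - 5)^2*(u - 4)*(u - 3)*(u^2 - 2*u - 8) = (u - 5)^2*(u - 4)^2*(u - 3)*(u + 2)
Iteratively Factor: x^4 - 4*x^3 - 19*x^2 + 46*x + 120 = (x + 3)*(x^3 - 7*x^2 + 2*x + 40) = (x - 4)*(x + 3)*(x^2 - 3*x - 10) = (x - 5)*(x - 4)*(x + 3)*(x + 2)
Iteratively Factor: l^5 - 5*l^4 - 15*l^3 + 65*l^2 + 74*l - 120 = (l + 2)*(l^4 - 7*l^3 - l^2 + 67*l - 60) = (l - 1)*(l + 2)*(l^3 - 6*l^2 - 7*l + 60) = (l - 1)*(l + 2)*(l + 3)*(l^2 - 9*l + 20) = (l - 4)*(l - 1)*(l + 2)*(l + 3)*(l - 5)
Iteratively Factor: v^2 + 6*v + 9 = (v + 3)*(v + 3)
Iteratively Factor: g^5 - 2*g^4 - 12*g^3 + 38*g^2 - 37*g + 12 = (g - 3)*(g^4 + g^3 - 9*g^2 + 11*g - 4) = (g - 3)*(g - 1)*(g^3 + 2*g^2 - 7*g + 4) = (g - 3)*(g - 1)*(g + 4)*(g^2 - 2*g + 1) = (g - 3)*(g - 1)^2*(g + 4)*(g - 1)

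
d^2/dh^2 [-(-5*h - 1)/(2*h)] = h^(-3)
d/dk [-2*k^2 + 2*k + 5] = 2 - 4*k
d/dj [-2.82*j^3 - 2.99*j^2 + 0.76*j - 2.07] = -8.46*j^2 - 5.98*j + 0.76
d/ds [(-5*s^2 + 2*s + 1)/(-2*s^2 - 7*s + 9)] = (39*s^2 - 86*s + 25)/(4*s^4 + 28*s^3 + 13*s^2 - 126*s + 81)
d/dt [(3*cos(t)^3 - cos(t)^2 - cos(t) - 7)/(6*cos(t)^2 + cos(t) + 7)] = 2*(-9*cos(t)^3 - 3*cos(t)^2 - 34*cos(t) - 35)*sin(t)*cos(t)/(-6*sin(t)^2 + cos(t) + 13)^2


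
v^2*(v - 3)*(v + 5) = v^4 + 2*v^3 - 15*v^2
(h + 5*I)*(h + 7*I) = h^2 + 12*I*h - 35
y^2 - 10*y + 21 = (y - 7)*(y - 3)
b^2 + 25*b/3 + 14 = (b + 7/3)*(b + 6)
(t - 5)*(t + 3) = t^2 - 2*t - 15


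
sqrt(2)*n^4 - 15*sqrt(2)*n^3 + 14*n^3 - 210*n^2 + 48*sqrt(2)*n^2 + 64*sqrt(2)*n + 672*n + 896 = (n - 8)^2*(n + 7*sqrt(2))*(sqrt(2)*n + sqrt(2))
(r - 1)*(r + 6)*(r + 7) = r^3 + 12*r^2 + 29*r - 42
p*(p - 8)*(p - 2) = p^3 - 10*p^2 + 16*p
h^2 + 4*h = h*(h + 4)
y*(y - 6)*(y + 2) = y^3 - 4*y^2 - 12*y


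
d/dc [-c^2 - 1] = -2*c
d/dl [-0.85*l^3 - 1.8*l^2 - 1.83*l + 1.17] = -2.55*l^2 - 3.6*l - 1.83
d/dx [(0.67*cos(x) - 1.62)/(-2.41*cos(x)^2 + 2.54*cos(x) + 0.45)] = (-1.6147*cos(x)^2 + 7.8084*cos(x) - 4.4163)*sin(x)/(5.8081*cos(x)^4 - 12.2428*cos(x)^3 + 4.2826*cos(x)^2 + 2.286*cos(x) + 0.2025)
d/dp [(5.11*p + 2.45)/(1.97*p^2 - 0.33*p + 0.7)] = (-10.0667*p^2 - 9.653*p + 4.3855)/(3.8809*p^4 - 1.3002*p^3 + 2.8669*p^2 - 0.462*p + 0.49)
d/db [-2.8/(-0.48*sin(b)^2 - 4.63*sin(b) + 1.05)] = -(2.688*sin(b) + 12.964)*cos(b)/(0.48*sin(b)^2 + 4.63*sin(b) - 1.05)^2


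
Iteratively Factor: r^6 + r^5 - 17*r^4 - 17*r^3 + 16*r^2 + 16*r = (r - 4)*(r^5 + 5*r^4 + 3*r^3 - 5*r^2 - 4*r) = (r - 4)*(r + 4)*(r^4 + r^3 - r^2 - r) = (r - 4)*(r + 1)*(r + 4)*(r^3 - r) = (r - 4)*(r + 1)^2*(r + 4)*(r^2 - r) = (r - 4)*(r - 1)*(r + 1)^2*(r + 4)*(r)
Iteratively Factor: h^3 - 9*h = (h)*(h^2 - 9) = h*(h - 3)*(h + 3)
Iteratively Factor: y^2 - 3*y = (y)*(y - 3)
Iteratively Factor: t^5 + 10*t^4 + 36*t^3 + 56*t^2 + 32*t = (t + 2)*(t^4 + 8*t^3 + 20*t^2 + 16*t) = (t + 2)^2*(t^3 + 6*t^2 + 8*t) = (t + 2)^2*(t + 4)*(t^2 + 2*t) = t*(t + 2)^2*(t + 4)*(t + 2)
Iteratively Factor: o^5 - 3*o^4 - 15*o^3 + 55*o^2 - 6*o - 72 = (o + 4)*(o^4 - 7*o^3 + 13*o^2 + 3*o - 18) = (o - 3)*(o + 4)*(o^3 - 4*o^2 + o + 6) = (o - 3)*(o - 2)*(o + 4)*(o^2 - 2*o - 3) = (o - 3)^2*(o - 2)*(o + 4)*(o + 1)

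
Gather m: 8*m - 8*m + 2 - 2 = 0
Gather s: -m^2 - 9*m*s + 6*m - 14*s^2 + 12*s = -m^2 + 6*m - 14*s^2 + s*(12 - 9*m)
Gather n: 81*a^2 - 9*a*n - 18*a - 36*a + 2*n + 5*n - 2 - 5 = 81*a^2 - 54*a + n*(7 - 9*a) - 7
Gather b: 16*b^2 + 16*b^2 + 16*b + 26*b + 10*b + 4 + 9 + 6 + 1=32*b^2 + 52*b + 20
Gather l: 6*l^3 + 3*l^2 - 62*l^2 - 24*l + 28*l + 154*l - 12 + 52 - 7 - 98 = 6*l^3 - 59*l^2 + 158*l - 65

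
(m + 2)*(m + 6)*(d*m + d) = d*m^3 + 9*d*m^2 + 20*d*m + 12*d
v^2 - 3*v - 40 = (v - 8)*(v + 5)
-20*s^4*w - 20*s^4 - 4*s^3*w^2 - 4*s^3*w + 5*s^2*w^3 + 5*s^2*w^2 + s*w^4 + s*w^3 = (-2*s + w)*(2*s + w)*(5*s + w)*(s*w + s)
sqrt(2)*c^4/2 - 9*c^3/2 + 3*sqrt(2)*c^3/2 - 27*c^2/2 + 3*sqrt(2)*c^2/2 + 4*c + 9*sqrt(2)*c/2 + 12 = (c + 3)*(c - 4*sqrt(2))*(c - sqrt(2))*(sqrt(2)*c/2 + 1/2)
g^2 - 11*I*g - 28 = (g - 7*I)*(g - 4*I)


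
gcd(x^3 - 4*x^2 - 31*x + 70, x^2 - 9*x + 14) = x^2 - 9*x + 14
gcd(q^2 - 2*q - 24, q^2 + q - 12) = q + 4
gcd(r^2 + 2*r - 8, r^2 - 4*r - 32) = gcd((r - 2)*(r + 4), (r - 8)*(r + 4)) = r + 4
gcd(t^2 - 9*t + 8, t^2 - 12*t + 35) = 1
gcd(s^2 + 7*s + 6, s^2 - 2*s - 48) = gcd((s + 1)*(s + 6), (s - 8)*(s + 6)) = s + 6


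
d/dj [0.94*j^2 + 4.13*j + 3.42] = 1.88*j + 4.13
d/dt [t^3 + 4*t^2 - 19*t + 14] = 3*t^2 + 8*t - 19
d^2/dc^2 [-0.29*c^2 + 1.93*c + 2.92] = -0.580000000000000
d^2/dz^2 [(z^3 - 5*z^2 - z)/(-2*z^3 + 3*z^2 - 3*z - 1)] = 4*(7*z^6 + 15*z^5 - 48*z^4 - 17*z^3 + 12*z^2 + 3*z + 1)/(8*z^9 - 36*z^8 + 90*z^7 - 123*z^6 + 99*z^5 - 18*z^4 - 21*z^3 + 18*z^2 + 9*z + 1)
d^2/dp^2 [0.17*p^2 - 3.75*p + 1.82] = 0.340000000000000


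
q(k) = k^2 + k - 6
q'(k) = 2*k + 1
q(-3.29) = 1.53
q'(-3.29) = -5.58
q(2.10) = 0.51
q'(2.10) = 5.20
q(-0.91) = -6.08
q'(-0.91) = -0.82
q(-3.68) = 3.86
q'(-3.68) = -6.36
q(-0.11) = -6.10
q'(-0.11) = 0.78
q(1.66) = -1.58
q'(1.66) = 4.32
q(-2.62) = -1.76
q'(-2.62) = -4.24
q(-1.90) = -4.29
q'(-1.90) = -2.80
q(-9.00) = 66.00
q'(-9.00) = -17.00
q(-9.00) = 66.00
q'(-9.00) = -17.00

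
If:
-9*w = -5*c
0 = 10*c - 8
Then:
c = 4/5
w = 4/9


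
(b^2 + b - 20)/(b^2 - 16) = (b + 5)/(b + 4)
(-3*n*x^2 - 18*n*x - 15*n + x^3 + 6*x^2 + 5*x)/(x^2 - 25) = (-3*n*x - 3*n + x^2 + x)/(x - 5)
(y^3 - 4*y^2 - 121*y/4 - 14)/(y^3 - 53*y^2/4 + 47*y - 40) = (4*y^2 + 16*y + 7)/(4*y^2 - 21*y + 20)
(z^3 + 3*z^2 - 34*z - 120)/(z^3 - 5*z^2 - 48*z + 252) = (z^2 + 9*z + 20)/(z^2 + z - 42)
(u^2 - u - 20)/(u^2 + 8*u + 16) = (u - 5)/(u + 4)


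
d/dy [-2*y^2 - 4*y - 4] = -4*y - 4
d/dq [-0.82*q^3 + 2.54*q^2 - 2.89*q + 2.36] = -2.46*q^2 + 5.08*q - 2.89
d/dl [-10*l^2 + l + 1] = 1 - 20*l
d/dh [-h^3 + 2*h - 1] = 2 - 3*h^2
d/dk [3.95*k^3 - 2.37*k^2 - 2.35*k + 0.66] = 11.85*k^2 - 4.74*k - 2.35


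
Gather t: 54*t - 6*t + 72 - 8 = 48*t + 64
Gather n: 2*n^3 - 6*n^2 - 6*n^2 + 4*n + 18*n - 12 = 2*n^3 - 12*n^2 + 22*n - 12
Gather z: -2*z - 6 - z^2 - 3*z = -z^2 - 5*z - 6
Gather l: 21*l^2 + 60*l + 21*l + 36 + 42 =21*l^2 + 81*l + 78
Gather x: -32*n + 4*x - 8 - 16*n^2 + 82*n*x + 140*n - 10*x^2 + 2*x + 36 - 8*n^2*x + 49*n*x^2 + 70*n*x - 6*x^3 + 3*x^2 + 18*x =-16*n^2 + 108*n - 6*x^3 + x^2*(49*n - 7) + x*(-8*n^2 + 152*n + 24) + 28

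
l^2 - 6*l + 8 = (l - 4)*(l - 2)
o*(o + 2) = o^2 + 2*o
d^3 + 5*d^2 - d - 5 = (d - 1)*(d + 1)*(d + 5)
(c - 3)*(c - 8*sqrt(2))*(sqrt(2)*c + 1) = sqrt(2)*c^3 - 15*c^2 - 3*sqrt(2)*c^2 - 8*sqrt(2)*c + 45*c + 24*sqrt(2)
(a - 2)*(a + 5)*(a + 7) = a^3 + 10*a^2 + 11*a - 70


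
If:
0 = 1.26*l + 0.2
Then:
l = -0.16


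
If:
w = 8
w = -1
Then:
No Solution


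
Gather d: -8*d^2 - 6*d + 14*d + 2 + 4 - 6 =-8*d^2 + 8*d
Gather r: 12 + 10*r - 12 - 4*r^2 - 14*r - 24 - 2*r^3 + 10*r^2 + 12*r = -2*r^3 + 6*r^2 + 8*r - 24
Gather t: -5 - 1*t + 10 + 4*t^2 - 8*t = 4*t^2 - 9*t + 5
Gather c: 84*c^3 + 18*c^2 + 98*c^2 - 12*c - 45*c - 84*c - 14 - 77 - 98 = 84*c^3 + 116*c^2 - 141*c - 189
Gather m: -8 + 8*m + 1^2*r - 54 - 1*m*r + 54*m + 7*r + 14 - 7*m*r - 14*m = m*(48 - 8*r) + 8*r - 48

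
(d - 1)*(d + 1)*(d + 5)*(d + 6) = d^4 + 11*d^3 + 29*d^2 - 11*d - 30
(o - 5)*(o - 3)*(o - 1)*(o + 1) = o^4 - 8*o^3 + 14*o^2 + 8*o - 15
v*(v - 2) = v^2 - 2*v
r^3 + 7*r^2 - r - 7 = (r - 1)*(r + 1)*(r + 7)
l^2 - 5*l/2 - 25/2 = (l - 5)*(l + 5/2)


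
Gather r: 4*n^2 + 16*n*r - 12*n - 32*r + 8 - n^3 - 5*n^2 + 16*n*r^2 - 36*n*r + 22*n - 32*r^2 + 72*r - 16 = -n^3 - n^2 + 10*n + r^2*(16*n - 32) + r*(40 - 20*n) - 8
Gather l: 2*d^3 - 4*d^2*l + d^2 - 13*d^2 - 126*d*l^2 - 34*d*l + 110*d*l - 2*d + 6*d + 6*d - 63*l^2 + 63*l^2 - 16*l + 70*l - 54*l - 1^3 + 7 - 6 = 2*d^3 - 12*d^2 - 126*d*l^2 + 10*d + l*(-4*d^2 + 76*d)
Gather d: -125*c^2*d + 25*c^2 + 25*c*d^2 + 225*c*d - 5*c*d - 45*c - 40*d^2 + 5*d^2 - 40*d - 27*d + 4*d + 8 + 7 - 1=25*c^2 - 45*c + d^2*(25*c - 35) + d*(-125*c^2 + 220*c - 63) + 14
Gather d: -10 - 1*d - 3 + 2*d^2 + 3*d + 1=2*d^2 + 2*d - 12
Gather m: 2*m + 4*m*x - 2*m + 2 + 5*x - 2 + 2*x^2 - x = 4*m*x + 2*x^2 + 4*x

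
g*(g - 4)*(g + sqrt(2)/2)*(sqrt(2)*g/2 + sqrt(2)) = sqrt(2)*g^4/2 - sqrt(2)*g^3 + g^3/2 - 4*sqrt(2)*g^2 - g^2 - 4*g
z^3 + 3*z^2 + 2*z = z*(z + 1)*(z + 2)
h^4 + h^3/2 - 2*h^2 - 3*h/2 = h*(h - 3/2)*(h + 1)^2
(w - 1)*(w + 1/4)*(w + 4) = w^3 + 13*w^2/4 - 13*w/4 - 1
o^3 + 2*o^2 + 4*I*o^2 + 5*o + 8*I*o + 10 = (o + 2)*(o - I)*(o + 5*I)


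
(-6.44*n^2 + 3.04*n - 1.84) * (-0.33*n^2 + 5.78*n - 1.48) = 2.1252*n^4 - 38.2264*n^3 + 27.7096*n^2 - 15.1344*n + 2.7232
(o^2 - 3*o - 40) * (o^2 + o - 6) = o^4 - 2*o^3 - 49*o^2 - 22*o + 240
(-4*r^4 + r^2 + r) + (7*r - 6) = -4*r^4 + r^2 + 8*r - 6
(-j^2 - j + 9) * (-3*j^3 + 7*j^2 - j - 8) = 3*j^5 - 4*j^4 - 33*j^3 + 72*j^2 - j - 72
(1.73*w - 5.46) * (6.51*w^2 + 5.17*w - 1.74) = 11.2623*w^3 - 26.6005*w^2 - 31.2384*w + 9.5004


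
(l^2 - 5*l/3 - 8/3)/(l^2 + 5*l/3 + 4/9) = 3*(3*l^2 - 5*l - 8)/(9*l^2 + 15*l + 4)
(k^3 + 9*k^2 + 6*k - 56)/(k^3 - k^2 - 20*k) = (k^2 + 5*k - 14)/(k*(k - 5))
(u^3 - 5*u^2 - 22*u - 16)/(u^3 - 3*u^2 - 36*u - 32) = (u + 2)/(u + 4)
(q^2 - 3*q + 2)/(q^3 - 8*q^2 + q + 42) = (q^2 - 3*q + 2)/(q^3 - 8*q^2 + q + 42)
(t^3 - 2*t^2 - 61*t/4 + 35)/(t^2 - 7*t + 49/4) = (2*t^2 + 3*t - 20)/(2*t - 7)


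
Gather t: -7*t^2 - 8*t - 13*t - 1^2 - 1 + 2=-7*t^2 - 21*t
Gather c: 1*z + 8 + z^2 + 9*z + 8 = z^2 + 10*z + 16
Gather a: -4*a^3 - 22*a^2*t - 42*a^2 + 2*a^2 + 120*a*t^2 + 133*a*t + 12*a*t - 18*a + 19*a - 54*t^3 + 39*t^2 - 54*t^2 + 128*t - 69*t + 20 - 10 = -4*a^3 + a^2*(-22*t - 40) + a*(120*t^2 + 145*t + 1) - 54*t^3 - 15*t^2 + 59*t + 10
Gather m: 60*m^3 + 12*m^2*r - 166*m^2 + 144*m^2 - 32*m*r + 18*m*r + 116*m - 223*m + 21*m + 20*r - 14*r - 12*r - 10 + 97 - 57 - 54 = 60*m^3 + m^2*(12*r - 22) + m*(-14*r - 86) - 6*r - 24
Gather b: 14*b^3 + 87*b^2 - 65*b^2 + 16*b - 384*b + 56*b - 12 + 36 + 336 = 14*b^3 + 22*b^2 - 312*b + 360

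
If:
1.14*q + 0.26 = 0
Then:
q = -0.23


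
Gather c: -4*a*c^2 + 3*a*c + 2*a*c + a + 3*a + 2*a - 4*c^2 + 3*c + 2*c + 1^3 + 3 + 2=6*a + c^2*(-4*a - 4) + c*(5*a + 5) + 6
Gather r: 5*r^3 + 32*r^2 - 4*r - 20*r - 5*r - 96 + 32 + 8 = 5*r^3 + 32*r^2 - 29*r - 56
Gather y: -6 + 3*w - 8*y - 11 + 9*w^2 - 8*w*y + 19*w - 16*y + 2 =9*w^2 + 22*w + y*(-8*w - 24) - 15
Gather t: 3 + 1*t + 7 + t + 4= 2*t + 14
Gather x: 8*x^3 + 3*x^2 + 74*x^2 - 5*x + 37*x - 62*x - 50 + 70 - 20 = 8*x^3 + 77*x^2 - 30*x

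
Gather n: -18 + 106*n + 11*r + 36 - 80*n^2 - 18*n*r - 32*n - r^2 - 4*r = -80*n^2 + n*(74 - 18*r) - r^2 + 7*r + 18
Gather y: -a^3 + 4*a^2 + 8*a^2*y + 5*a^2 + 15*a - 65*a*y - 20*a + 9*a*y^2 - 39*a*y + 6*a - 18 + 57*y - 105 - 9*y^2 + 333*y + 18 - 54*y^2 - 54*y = -a^3 + 9*a^2 + a + y^2*(9*a - 63) + y*(8*a^2 - 104*a + 336) - 105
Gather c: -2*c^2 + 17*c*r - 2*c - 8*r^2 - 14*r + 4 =-2*c^2 + c*(17*r - 2) - 8*r^2 - 14*r + 4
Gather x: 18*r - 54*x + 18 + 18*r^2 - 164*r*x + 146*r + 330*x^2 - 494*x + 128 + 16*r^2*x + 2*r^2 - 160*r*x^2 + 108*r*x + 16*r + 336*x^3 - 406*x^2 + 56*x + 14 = 20*r^2 + 180*r + 336*x^3 + x^2*(-160*r - 76) + x*(16*r^2 - 56*r - 492) + 160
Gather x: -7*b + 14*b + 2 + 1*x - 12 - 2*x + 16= 7*b - x + 6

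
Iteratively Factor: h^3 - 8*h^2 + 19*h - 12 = (h - 4)*(h^2 - 4*h + 3) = (h - 4)*(h - 3)*(h - 1)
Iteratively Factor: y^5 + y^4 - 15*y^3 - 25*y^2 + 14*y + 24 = (y - 1)*(y^4 + 2*y^3 - 13*y^2 - 38*y - 24) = (y - 4)*(y - 1)*(y^3 + 6*y^2 + 11*y + 6) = (y - 4)*(y - 1)*(y + 2)*(y^2 + 4*y + 3) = (y - 4)*(y - 1)*(y + 1)*(y + 2)*(y + 3)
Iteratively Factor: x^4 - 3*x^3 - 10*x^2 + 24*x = (x)*(x^3 - 3*x^2 - 10*x + 24) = x*(x + 3)*(x^2 - 6*x + 8) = x*(x - 2)*(x + 3)*(x - 4)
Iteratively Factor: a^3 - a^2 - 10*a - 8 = (a + 2)*(a^2 - 3*a - 4) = (a + 1)*(a + 2)*(a - 4)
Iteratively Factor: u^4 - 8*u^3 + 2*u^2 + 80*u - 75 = (u - 5)*(u^3 - 3*u^2 - 13*u + 15) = (u - 5)*(u + 3)*(u^2 - 6*u + 5) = (u - 5)*(u - 1)*(u + 3)*(u - 5)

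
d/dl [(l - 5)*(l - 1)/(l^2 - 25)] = 6/(l^2 + 10*l + 25)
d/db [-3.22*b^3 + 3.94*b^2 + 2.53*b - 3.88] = -9.66*b^2 + 7.88*b + 2.53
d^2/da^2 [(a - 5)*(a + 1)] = 2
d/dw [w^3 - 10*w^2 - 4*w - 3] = 3*w^2 - 20*w - 4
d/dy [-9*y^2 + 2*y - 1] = 2 - 18*y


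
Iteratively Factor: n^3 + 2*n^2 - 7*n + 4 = (n - 1)*(n^2 + 3*n - 4) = (n - 1)^2*(n + 4)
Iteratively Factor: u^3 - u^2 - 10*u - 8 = (u + 2)*(u^2 - 3*u - 4) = (u - 4)*(u + 2)*(u + 1)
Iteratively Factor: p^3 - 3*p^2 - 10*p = (p - 5)*(p^2 + 2*p) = (p - 5)*(p + 2)*(p)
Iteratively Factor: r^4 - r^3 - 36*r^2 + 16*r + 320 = (r - 5)*(r^3 + 4*r^2 - 16*r - 64) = (r - 5)*(r + 4)*(r^2 - 16) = (r - 5)*(r + 4)^2*(r - 4)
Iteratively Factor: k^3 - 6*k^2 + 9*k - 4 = (k - 1)*(k^2 - 5*k + 4) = (k - 1)^2*(k - 4)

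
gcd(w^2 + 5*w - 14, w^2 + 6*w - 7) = w + 7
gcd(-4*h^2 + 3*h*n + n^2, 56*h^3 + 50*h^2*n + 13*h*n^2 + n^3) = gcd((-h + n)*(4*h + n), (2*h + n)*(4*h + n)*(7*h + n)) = 4*h + n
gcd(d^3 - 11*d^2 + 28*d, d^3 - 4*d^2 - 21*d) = d^2 - 7*d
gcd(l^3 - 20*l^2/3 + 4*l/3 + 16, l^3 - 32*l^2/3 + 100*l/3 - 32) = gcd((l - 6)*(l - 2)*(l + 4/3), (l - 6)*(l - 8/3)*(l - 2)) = l^2 - 8*l + 12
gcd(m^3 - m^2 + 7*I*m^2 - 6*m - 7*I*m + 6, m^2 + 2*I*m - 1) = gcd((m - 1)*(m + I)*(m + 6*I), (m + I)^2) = m + I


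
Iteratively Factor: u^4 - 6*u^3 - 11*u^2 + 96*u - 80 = (u + 4)*(u^3 - 10*u^2 + 29*u - 20) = (u - 4)*(u + 4)*(u^2 - 6*u + 5) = (u - 4)*(u - 1)*(u + 4)*(u - 5)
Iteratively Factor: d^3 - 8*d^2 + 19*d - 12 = (d - 3)*(d^2 - 5*d + 4) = (d - 3)*(d - 1)*(d - 4)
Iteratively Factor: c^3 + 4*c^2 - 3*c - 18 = (c + 3)*(c^2 + c - 6) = (c - 2)*(c + 3)*(c + 3)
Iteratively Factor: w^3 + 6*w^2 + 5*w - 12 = (w - 1)*(w^2 + 7*w + 12) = (w - 1)*(w + 3)*(w + 4)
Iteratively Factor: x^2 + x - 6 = (x - 2)*(x + 3)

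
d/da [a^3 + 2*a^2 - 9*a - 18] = 3*a^2 + 4*a - 9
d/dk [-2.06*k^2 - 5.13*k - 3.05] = -4.12*k - 5.13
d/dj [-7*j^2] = -14*j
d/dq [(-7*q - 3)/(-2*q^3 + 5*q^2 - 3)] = (14*q^3 - 35*q^2 - 2*q*(3*q - 5)*(7*q + 3) + 21)/(2*q^3 - 5*q^2 + 3)^2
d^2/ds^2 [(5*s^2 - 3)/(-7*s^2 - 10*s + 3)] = 4*(175*s^3 + 63*s^2 + 315*s + 159)/(343*s^6 + 1470*s^5 + 1659*s^4 - 260*s^3 - 711*s^2 + 270*s - 27)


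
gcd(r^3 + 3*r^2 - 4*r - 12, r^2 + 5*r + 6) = r^2 + 5*r + 6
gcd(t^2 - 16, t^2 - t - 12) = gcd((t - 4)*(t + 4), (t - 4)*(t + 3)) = t - 4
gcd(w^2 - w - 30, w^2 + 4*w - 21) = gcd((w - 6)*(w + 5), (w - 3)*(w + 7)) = 1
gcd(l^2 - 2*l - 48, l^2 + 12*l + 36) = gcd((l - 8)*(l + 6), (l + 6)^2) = l + 6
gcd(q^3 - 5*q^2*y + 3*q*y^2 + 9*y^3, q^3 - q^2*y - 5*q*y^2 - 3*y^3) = -q^2 + 2*q*y + 3*y^2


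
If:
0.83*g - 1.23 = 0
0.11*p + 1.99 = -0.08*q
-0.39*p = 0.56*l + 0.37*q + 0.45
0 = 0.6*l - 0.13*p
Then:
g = 1.48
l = 734.19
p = 3388.55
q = -4684.13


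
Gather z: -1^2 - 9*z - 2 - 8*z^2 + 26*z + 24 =-8*z^2 + 17*z + 21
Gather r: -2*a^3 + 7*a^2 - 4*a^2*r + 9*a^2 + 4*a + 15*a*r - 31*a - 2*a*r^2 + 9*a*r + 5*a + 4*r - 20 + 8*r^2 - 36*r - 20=-2*a^3 + 16*a^2 - 22*a + r^2*(8 - 2*a) + r*(-4*a^2 + 24*a - 32) - 40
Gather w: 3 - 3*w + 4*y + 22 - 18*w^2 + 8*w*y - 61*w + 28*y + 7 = -18*w^2 + w*(8*y - 64) + 32*y + 32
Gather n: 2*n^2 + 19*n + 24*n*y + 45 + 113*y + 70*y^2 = 2*n^2 + n*(24*y + 19) + 70*y^2 + 113*y + 45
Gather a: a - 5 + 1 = a - 4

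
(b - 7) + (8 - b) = 1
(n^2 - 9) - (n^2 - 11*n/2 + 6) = 11*n/2 - 15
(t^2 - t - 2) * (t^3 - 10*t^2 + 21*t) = t^5 - 11*t^4 + 29*t^3 - t^2 - 42*t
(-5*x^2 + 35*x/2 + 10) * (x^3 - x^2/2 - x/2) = -5*x^5 + 20*x^4 + 15*x^3/4 - 55*x^2/4 - 5*x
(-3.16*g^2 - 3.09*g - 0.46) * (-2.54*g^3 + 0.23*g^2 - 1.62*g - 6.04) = 8.0264*g^5 + 7.1218*g^4 + 5.5769*g^3 + 23.9864*g^2 + 19.4088*g + 2.7784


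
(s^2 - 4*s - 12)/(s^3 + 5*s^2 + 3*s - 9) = (s^2 - 4*s - 12)/(s^3 + 5*s^2 + 3*s - 9)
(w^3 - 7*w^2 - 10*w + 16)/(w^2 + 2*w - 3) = (w^2 - 6*w - 16)/(w + 3)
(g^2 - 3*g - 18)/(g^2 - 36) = (g + 3)/(g + 6)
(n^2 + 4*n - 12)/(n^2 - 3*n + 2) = (n + 6)/(n - 1)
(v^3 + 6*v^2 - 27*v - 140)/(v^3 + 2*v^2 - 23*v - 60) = (v + 7)/(v + 3)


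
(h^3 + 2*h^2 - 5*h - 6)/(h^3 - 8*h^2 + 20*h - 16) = (h^2 + 4*h + 3)/(h^2 - 6*h + 8)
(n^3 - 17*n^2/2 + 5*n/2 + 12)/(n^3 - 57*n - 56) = (n - 3/2)/(n + 7)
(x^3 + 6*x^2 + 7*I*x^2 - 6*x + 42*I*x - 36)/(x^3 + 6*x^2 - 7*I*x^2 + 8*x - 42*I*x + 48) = (x + 6*I)/(x - 8*I)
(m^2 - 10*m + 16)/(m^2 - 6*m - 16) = (m - 2)/(m + 2)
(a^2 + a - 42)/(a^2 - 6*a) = (a + 7)/a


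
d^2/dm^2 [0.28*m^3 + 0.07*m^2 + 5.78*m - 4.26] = 1.68*m + 0.14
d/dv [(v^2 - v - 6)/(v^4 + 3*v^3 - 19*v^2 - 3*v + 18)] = 2*(-v^3 - 6*v^2 - 12*v - 2)/(v^6 + 12*v^5 + 34*v^4 - 24*v^3 - 71*v^2 + 12*v + 36)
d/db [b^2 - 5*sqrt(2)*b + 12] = 2*b - 5*sqrt(2)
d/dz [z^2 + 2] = 2*z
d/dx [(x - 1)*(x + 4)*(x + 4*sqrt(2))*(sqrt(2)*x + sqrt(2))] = 4*sqrt(2)*x^3 + 12*sqrt(2)*x^2 + 24*x^2 - 2*sqrt(2)*x + 64*x - 8 - 4*sqrt(2)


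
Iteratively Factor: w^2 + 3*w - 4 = (w - 1)*(w + 4)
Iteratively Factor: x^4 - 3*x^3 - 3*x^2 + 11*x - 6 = (x - 1)*(x^3 - 2*x^2 - 5*x + 6) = (x - 3)*(x - 1)*(x^2 + x - 2) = (x - 3)*(x - 1)*(x + 2)*(x - 1)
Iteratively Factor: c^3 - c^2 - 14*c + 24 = (c + 4)*(c^2 - 5*c + 6) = (c - 2)*(c + 4)*(c - 3)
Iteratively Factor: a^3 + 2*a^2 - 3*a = (a)*(a^2 + 2*a - 3) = a*(a + 3)*(a - 1)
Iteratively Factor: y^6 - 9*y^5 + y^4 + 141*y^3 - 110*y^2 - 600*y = (y + 2)*(y^5 - 11*y^4 + 23*y^3 + 95*y^2 - 300*y) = (y + 2)*(y + 3)*(y^4 - 14*y^3 + 65*y^2 - 100*y) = (y - 5)*(y + 2)*(y + 3)*(y^3 - 9*y^2 + 20*y) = (y - 5)^2*(y + 2)*(y + 3)*(y^2 - 4*y) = y*(y - 5)^2*(y + 2)*(y + 3)*(y - 4)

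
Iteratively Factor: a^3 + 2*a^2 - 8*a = (a + 4)*(a^2 - 2*a) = a*(a + 4)*(a - 2)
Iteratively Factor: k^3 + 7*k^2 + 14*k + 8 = (k + 2)*(k^2 + 5*k + 4) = (k + 2)*(k + 4)*(k + 1)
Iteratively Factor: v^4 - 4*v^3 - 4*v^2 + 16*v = (v - 2)*(v^3 - 2*v^2 - 8*v) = v*(v - 2)*(v^2 - 2*v - 8) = v*(v - 4)*(v - 2)*(v + 2)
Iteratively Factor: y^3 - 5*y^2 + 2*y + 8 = (y + 1)*(y^2 - 6*y + 8) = (y - 4)*(y + 1)*(y - 2)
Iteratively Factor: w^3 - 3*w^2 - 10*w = (w - 5)*(w^2 + 2*w) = w*(w - 5)*(w + 2)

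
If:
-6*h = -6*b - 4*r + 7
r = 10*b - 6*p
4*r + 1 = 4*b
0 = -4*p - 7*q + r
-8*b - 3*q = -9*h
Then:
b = 331/256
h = 631/768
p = 3043/1536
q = -755/768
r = 267/256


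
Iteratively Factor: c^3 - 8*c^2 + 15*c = (c - 3)*(c^2 - 5*c) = (c - 5)*(c - 3)*(c)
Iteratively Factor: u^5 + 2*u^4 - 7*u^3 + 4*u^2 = (u - 1)*(u^4 + 3*u^3 - 4*u^2) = u*(u - 1)*(u^3 + 3*u^2 - 4*u) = u*(u - 1)*(u + 4)*(u^2 - u) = u*(u - 1)^2*(u + 4)*(u)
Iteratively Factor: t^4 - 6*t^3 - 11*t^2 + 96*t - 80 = (t - 1)*(t^3 - 5*t^2 - 16*t + 80) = (t - 5)*(t - 1)*(t^2 - 16) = (t - 5)*(t - 1)*(t + 4)*(t - 4)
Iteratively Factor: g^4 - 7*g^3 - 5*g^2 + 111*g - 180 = (g + 4)*(g^3 - 11*g^2 + 39*g - 45) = (g - 3)*(g + 4)*(g^2 - 8*g + 15) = (g - 5)*(g - 3)*(g + 4)*(g - 3)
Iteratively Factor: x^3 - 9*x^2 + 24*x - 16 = (x - 1)*(x^2 - 8*x + 16) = (x - 4)*(x - 1)*(x - 4)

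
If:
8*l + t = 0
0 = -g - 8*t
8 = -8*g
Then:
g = -1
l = -1/64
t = 1/8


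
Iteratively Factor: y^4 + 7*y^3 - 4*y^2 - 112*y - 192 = (y + 4)*(y^3 + 3*y^2 - 16*y - 48) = (y + 3)*(y + 4)*(y^2 - 16) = (y - 4)*(y + 3)*(y + 4)*(y + 4)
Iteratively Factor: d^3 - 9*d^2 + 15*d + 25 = (d + 1)*(d^2 - 10*d + 25) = (d - 5)*(d + 1)*(d - 5)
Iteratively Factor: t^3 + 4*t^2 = (t)*(t^2 + 4*t) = t^2*(t + 4)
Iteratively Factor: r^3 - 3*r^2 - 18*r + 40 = (r - 5)*(r^2 + 2*r - 8) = (r - 5)*(r - 2)*(r + 4)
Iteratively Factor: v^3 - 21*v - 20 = (v + 1)*(v^2 - v - 20) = (v + 1)*(v + 4)*(v - 5)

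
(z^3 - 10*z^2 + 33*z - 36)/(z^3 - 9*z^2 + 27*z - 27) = (z - 4)/(z - 3)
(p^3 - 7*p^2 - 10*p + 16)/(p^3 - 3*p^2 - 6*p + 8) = (p - 8)/(p - 4)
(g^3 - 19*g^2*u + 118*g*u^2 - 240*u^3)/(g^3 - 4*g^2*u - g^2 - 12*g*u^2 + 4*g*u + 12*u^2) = (g^2 - 13*g*u + 40*u^2)/(g^2 + 2*g*u - g - 2*u)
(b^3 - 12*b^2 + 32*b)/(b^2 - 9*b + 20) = b*(b - 8)/(b - 5)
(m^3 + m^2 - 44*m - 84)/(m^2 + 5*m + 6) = (m^2 - m - 42)/(m + 3)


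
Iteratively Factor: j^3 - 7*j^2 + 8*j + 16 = (j - 4)*(j^2 - 3*j - 4) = (j - 4)^2*(j + 1)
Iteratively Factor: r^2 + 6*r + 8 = (r + 4)*(r + 2)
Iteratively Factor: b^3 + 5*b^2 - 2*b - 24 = (b + 3)*(b^2 + 2*b - 8) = (b + 3)*(b + 4)*(b - 2)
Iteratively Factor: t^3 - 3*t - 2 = (t + 1)*(t^2 - t - 2) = (t - 2)*(t + 1)*(t + 1)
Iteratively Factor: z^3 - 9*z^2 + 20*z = (z - 5)*(z^2 - 4*z) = (z - 5)*(z - 4)*(z)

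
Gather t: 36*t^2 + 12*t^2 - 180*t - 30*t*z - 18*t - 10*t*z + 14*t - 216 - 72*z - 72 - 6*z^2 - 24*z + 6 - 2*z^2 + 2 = 48*t^2 + t*(-40*z - 184) - 8*z^2 - 96*z - 280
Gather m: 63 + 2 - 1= 64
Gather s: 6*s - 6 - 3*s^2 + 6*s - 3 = -3*s^2 + 12*s - 9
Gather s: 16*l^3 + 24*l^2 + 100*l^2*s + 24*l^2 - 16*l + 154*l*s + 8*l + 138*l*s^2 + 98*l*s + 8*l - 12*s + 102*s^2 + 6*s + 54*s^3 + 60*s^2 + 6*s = 16*l^3 + 48*l^2 + 54*s^3 + s^2*(138*l + 162) + s*(100*l^2 + 252*l)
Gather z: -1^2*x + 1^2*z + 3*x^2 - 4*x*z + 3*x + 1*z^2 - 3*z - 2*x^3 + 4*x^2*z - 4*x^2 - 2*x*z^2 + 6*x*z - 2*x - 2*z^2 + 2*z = -2*x^3 - x^2 + z^2*(-2*x - 1) + z*(4*x^2 + 2*x)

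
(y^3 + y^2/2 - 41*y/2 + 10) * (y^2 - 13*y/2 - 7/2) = y^5 - 6*y^4 - 109*y^3/4 + 283*y^2/2 + 27*y/4 - 35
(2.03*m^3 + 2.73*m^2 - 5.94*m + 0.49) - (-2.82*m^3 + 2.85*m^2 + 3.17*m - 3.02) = 4.85*m^3 - 0.12*m^2 - 9.11*m + 3.51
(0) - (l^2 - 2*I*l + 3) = -l^2 + 2*I*l - 3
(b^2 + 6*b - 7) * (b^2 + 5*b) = b^4 + 11*b^3 + 23*b^2 - 35*b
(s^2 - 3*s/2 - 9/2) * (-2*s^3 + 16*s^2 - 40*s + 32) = -2*s^5 + 19*s^4 - 55*s^3 + 20*s^2 + 132*s - 144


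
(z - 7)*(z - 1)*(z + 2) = z^3 - 6*z^2 - 9*z + 14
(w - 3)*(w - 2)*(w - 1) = w^3 - 6*w^2 + 11*w - 6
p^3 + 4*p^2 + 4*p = p*(p + 2)^2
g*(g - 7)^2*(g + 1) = g^4 - 13*g^3 + 35*g^2 + 49*g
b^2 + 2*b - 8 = (b - 2)*(b + 4)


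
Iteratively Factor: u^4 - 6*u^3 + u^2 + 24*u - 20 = (u - 5)*(u^3 - u^2 - 4*u + 4) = (u - 5)*(u - 2)*(u^2 + u - 2) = (u - 5)*(u - 2)*(u + 2)*(u - 1)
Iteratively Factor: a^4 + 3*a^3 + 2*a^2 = (a)*(a^3 + 3*a^2 + 2*a) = a*(a + 1)*(a^2 + 2*a) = a^2*(a + 1)*(a + 2)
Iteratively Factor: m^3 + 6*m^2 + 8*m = (m)*(m^2 + 6*m + 8) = m*(m + 4)*(m + 2)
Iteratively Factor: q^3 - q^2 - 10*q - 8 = (q + 1)*(q^2 - 2*q - 8) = (q + 1)*(q + 2)*(q - 4)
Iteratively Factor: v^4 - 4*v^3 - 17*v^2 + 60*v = (v - 3)*(v^3 - v^2 - 20*v) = (v - 5)*(v - 3)*(v^2 + 4*v) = v*(v - 5)*(v - 3)*(v + 4)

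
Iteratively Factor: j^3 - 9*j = (j)*(j^2 - 9) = j*(j - 3)*(j + 3)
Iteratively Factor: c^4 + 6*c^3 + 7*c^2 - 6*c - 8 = (c + 2)*(c^3 + 4*c^2 - c - 4) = (c + 1)*(c + 2)*(c^2 + 3*c - 4) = (c + 1)*(c + 2)*(c + 4)*(c - 1)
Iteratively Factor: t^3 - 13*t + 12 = (t + 4)*(t^2 - 4*t + 3) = (t - 1)*(t + 4)*(t - 3)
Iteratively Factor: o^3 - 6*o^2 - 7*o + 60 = (o - 4)*(o^2 - 2*o - 15) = (o - 5)*(o - 4)*(o + 3)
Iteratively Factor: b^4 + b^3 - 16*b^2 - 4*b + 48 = (b - 3)*(b^3 + 4*b^2 - 4*b - 16) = (b - 3)*(b - 2)*(b^2 + 6*b + 8) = (b - 3)*(b - 2)*(b + 2)*(b + 4)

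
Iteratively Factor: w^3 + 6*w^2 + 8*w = (w)*(w^2 + 6*w + 8) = w*(w + 2)*(w + 4)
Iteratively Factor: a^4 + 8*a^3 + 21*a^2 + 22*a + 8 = (a + 2)*(a^3 + 6*a^2 + 9*a + 4) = (a + 1)*(a + 2)*(a^2 + 5*a + 4) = (a + 1)*(a + 2)*(a + 4)*(a + 1)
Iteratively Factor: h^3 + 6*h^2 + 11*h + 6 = (h + 2)*(h^2 + 4*h + 3) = (h + 2)*(h + 3)*(h + 1)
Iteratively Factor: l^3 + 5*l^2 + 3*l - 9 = (l - 1)*(l^2 + 6*l + 9) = (l - 1)*(l + 3)*(l + 3)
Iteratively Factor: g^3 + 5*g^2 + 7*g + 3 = (g + 1)*(g^2 + 4*g + 3) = (g + 1)*(g + 3)*(g + 1)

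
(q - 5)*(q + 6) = q^2 + q - 30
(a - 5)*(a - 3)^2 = a^3 - 11*a^2 + 39*a - 45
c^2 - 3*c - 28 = (c - 7)*(c + 4)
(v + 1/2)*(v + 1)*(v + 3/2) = v^3 + 3*v^2 + 11*v/4 + 3/4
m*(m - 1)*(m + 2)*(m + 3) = m^4 + 4*m^3 + m^2 - 6*m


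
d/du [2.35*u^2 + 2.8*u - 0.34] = 4.7*u + 2.8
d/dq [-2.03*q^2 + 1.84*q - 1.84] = 1.84 - 4.06*q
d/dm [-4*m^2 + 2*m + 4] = 2 - 8*m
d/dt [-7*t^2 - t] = -14*t - 1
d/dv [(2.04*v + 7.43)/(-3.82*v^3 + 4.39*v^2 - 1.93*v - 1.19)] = (15.5856*v^3 + 76.1922*v^2 - 65.2354*v + 11.9123)/(14.5924*v^6 - 33.5396*v^5 + 34.0173*v^4 - 7.8538*v^3 - 6.7233*v^2 + 4.5934*v + 1.4161)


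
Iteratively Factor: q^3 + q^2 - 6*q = (q - 2)*(q^2 + 3*q) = (q - 2)*(q + 3)*(q)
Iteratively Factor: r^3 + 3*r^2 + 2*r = (r + 1)*(r^2 + 2*r) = r*(r + 1)*(r + 2)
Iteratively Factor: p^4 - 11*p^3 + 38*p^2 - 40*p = (p - 4)*(p^3 - 7*p^2 + 10*p) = (p - 4)*(p - 2)*(p^2 - 5*p) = p*(p - 4)*(p - 2)*(p - 5)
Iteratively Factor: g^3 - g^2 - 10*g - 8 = (g - 4)*(g^2 + 3*g + 2) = (g - 4)*(g + 2)*(g + 1)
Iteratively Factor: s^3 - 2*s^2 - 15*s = (s)*(s^2 - 2*s - 15) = s*(s - 5)*(s + 3)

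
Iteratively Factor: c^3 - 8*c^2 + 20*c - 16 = (c - 4)*(c^2 - 4*c + 4) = (c - 4)*(c - 2)*(c - 2)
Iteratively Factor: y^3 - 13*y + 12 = (y - 1)*(y^2 + y - 12) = (y - 1)*(y + 4)*(y - 3)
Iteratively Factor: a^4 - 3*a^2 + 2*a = (a + 2)*(a^3 - 2*a^2 + a) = (a - 1)*(a + 2)*(a^2 - a) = (a - 1)^2*(a + 2)*(a)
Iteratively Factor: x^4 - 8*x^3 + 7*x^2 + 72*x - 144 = (x + 3)*(x^3 - 11*x^2 + 40*x - 48) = (x - 3)*(x + 3)*(x^2 - 8*x + 16) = (x - 4)*(x - 3)*(x + 3)*(x - 4)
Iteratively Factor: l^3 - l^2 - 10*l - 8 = (l - 4)*(l^2 + 3*l + 2) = (l - 4)*(l + 2)*(l + 1)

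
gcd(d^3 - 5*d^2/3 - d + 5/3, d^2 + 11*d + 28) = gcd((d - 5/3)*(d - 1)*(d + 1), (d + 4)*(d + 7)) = 1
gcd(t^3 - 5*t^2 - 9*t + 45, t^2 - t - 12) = t + 3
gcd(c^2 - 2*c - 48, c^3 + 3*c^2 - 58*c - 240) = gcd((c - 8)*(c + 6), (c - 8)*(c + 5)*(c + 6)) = c^2 - 2*c - 48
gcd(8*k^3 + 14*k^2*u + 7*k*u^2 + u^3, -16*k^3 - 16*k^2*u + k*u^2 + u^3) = 4*k^2 + 5*k*u + u^2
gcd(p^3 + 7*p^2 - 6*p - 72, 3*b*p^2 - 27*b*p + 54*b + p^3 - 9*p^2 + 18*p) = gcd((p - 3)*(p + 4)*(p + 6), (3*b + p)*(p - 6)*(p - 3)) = p - 3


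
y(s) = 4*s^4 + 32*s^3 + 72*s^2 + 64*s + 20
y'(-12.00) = -15488.00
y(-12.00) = 37268.00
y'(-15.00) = -34496.00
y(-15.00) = 109760.00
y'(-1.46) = 8.60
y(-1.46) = -1.38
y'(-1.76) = 20.70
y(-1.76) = -5.69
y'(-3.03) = 63.96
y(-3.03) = -65.92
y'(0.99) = 316.17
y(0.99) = 188.82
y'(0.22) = 100.50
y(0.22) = 37.91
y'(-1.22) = 2.15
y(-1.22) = -0.16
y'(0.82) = 255.45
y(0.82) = 140.35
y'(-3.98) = 2.84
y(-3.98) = -107.97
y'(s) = 16*s^3 + 96*s^2 + 144*s + 64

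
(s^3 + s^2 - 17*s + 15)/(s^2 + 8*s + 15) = (s^2 - 4*s + 3)/(s + 3)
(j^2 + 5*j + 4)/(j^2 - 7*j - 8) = (j + 4)/(j - 8)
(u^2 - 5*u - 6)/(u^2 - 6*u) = (u + 1)/u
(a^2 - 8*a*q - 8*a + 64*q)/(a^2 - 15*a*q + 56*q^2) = (8 - a)/(-a + 7*q)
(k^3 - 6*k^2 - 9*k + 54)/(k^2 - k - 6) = (k^2 - 3*k - 18)/(k + 2)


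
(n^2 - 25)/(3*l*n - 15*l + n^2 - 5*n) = (n + 5)/(3*l + n)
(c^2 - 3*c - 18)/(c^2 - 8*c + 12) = (c + 3)/(c - 2)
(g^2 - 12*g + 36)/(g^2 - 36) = (g - 6)/(g + 6)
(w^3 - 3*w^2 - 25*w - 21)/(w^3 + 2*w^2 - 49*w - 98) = (w^2 + 4*w + 3)/(w^2 + 9*w + 14)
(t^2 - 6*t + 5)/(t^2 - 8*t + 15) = (t - 1)/(t - 3)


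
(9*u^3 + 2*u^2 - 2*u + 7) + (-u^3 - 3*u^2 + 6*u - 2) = 8*u^3 - u^2 + 4*u + 5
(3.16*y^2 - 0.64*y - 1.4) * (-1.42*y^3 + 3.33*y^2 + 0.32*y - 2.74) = -4.4872*y^5 + 11.4316*y^4 + 0.868*y^3 - 13.5252*y^2 + 1.3056*y + 3.836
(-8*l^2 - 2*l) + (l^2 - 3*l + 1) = -7*l^2 - 5*l + 1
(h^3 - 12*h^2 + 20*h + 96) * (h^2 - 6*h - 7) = h^5 - 18*h^4 + 85*h^3 + 60*h^2 - 716*h - 672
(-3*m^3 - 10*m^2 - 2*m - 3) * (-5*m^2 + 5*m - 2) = 15*m^5 + 35*m^4 - 34*m^3 + 25*m^2 - 11*m + 6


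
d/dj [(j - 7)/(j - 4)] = 3/(j - 4)^2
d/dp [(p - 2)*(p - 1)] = 2*p - 3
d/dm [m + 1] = 1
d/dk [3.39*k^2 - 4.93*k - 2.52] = 6.78*k - 4.93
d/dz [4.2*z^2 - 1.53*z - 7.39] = 8.4*z - 1.53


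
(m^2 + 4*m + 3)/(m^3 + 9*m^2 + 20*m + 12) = (m + 3)/(m^2 + 8*m + 12)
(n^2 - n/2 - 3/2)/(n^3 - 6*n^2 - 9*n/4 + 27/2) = 2*(n + 1)/(2*n^2 - 9*n - 18)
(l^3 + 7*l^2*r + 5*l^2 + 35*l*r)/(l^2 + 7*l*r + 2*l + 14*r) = l*(l + 5)/(l + 2)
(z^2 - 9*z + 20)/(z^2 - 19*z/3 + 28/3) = 3*(z - 5)/(3*z - 7)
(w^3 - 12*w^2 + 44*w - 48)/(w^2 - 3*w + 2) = (w^2 - 10*w + 24)/(w - 1)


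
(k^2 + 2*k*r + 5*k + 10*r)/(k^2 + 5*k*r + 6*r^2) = (k + 5)/(k + 3*r)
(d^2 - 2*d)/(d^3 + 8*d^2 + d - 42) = d/(d^2 + 10*d + 21)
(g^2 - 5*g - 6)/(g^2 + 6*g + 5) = (g - 6)/(g + 5)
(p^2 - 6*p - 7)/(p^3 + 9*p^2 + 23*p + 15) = (p - 7)/(p^2 + 8*p + 15)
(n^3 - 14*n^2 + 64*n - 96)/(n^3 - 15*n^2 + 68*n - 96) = (n^2 - 10*n + 24)/(n^2 - 11*n + 24)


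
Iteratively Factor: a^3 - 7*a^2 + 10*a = (a)*(a^2 - 7*a + 10) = a*(a - 2)*(a - 5)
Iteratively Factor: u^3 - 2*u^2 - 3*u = (u + 1)*(u^2 - 3*u) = (u - 3)*(u + 1)*(u)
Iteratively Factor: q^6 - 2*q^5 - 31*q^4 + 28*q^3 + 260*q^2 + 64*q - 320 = (q + 2)*(q^5 - 4*q^4 - 23*q^3 + 74*q^2 + 112*q - 160) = (q - 1)*(q + 2)*(q^4 - 3*q^3 - 26*q^2 + 48*q + 160) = (q - 1)*(q + 2)^2*(q^3 - 5*q^2 - 16*q + 80) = (q - 4)*(q - 1)*(q + 2)^2*(q^2 - q - 20) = (q - 4)*(q - 1)*(q + 2)^2*(q + 4)*(q - 5)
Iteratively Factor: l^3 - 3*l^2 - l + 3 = (l - 1)*(l^2 - 2*l - 3) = (l - 1)*(l + 1)*(l - 3)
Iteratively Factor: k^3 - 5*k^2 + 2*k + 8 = (k + 1)*(k^2 - 6*k + 8) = (k - 4)*(k + 1)*(k - 2)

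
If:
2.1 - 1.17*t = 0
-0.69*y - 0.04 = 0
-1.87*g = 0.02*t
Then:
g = -0.02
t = 1.79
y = -0.06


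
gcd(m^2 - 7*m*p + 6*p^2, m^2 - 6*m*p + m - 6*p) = -m + 6*p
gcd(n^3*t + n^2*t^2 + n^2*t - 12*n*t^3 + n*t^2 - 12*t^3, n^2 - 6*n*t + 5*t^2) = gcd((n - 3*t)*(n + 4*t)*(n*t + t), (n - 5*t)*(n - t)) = 1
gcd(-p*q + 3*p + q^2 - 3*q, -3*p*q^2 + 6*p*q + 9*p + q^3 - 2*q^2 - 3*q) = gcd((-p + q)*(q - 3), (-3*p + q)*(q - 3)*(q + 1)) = q - 3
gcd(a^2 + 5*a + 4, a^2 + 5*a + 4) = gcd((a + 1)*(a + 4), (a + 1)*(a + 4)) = a^2 + 5*a + 4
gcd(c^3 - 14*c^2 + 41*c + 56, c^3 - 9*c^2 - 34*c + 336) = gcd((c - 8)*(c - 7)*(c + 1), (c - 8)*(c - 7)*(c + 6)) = c^2 - 15*c + 56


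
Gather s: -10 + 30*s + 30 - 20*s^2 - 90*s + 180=-20*s^2 - 60*s + 200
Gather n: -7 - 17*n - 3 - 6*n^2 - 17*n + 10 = -6*n^2 - 34*n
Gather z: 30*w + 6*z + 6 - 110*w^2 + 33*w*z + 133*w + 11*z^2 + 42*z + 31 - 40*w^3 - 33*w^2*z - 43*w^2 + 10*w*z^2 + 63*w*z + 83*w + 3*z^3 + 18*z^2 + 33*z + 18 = -40*w^3 - 153*w^2 + 246*w + 3*z^3 + z^2*(10*w + 29) + z*(-33*w^2 + 96*w + 81) + 55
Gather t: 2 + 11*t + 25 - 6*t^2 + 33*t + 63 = -6*t^2 + 44*t + 90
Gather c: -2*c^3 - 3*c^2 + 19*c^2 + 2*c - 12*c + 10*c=-2*c^3 + 16*c^2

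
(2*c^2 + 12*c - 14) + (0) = 2*c^2 + 12*c - 14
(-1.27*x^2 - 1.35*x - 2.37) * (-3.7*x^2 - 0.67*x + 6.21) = 4.699*x^4 + 5.8459*x^3 + 1.7868*x^2 - 6.7956*x - 14.7177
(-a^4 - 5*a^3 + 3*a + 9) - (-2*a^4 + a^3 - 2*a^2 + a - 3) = a^4 - 6*a^3 + 2*a^2 + 2*a + 12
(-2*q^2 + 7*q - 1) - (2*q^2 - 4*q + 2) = -4*q^2 + 11*q - 3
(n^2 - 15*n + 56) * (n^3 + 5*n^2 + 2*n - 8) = n^5 - 10*n^4 - 17*n^3 + 242*n^2 + 232*n - 448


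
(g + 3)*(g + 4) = g^2 + 7*g + 12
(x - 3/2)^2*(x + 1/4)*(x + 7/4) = x^4 - x^3 - 53*x^2/16 + 51*x/16 + 63/64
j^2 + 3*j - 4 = (j - 1)*(j + 4)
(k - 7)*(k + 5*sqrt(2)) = k^2 - 7*k + 5*sqrt(2)*k - 35*sqrt(2)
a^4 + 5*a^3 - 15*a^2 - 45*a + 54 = (a - 3)*(a - 1)*(a + 3)*(a + 6)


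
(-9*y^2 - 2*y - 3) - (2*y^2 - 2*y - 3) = -11*y^2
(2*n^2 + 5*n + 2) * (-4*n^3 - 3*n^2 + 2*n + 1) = -8*n^5 - 26*n^4 - 19*n^3 + 6*n^2 + 9*n + 2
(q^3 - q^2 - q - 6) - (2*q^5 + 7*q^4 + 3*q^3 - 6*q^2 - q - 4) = -2*q^5 - 7*q^4 - 2*q^3 + 5*q^2 - 2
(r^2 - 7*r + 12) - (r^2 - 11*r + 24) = 4*r - 12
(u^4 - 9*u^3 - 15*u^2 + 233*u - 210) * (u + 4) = u^5 - 5*u^4 - 51*u^3 + 173*u^2 + 722*u - 840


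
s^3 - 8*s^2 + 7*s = s*(s - 7)*(s - 1)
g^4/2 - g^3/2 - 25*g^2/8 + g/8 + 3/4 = (g/2 + 1)*(g - 3)*(g - 1/2)*(g + 1/2)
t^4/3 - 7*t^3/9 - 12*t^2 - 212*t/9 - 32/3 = (t/3 + 1)*(t - 8)*(t + 2/3)*(t + 2)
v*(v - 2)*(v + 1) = v^3 - v^2 - 2*v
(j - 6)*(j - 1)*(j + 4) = j^3 - 3*j^2 - 22*j + 24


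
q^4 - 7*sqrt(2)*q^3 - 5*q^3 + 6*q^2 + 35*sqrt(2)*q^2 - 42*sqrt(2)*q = q*(q - 3)*(q - 2)*(q - 7*sqrt(2))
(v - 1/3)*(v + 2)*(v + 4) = v^3 + 17*v^2/3 + 6*v - 8/3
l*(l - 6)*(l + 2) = l^3 - 4*l^2 - 12*l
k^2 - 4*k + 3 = (k - 3)*(k - 1)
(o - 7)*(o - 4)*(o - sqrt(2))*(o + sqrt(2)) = o^4 - 11*o^3 + 26*o^2 + 22*o - 56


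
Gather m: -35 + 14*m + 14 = 14*m - 21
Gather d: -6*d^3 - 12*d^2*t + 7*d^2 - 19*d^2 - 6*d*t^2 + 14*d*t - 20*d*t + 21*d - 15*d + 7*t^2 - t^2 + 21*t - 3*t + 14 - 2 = -6*d^3 + d^2*(-12*t - 12) + d*(-6*t^2 - 6*t + 6) + 6*t^2 + 18*t + 12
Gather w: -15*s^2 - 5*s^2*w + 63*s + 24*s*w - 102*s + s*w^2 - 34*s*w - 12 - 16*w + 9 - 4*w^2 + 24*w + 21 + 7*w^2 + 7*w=-15*s^2 - 39*s + w^2*(s + 3) + w*(-5*s^2 - 10*s + 15) + 18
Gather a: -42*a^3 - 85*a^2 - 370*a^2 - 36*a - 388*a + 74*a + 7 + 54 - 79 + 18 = -42*a^3 - 455*a^2 - 350*a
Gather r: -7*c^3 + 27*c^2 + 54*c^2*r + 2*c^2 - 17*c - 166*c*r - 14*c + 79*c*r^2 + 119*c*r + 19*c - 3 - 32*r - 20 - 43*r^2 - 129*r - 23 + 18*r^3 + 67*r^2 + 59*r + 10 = -7*c^3 + 29*c^2 - 12*c + 18*r^3 + r^2*(79*c + 24) + r*(54*c^2 - 47*c - 102) - 36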